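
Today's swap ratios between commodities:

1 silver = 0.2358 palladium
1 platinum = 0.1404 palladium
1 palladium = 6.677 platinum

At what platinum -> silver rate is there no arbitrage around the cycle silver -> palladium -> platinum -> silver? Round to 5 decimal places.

Known legs of the cycle: 0.2358 × 6.677 = 1.5744366
For no arbitrage the full-cycle product must be 1, so the missing rate is 1 / 1.5744366 ≈ 0.6351478.

0.63515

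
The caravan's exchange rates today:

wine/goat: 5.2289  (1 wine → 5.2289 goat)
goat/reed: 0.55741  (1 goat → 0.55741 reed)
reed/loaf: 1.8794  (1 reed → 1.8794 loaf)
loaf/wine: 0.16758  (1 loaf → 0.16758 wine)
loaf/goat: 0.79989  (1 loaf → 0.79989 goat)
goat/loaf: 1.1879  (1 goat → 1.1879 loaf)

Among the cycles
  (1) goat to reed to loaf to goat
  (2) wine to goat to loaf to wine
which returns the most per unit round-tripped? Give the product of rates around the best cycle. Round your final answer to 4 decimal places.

(1) 0.55741 × 1.8794 × 0.79989 = 0.83796
(2) 5.2289 × 1.1879 × 0.16758 = 1.04091
Highest is cycle (2) at 1.0409 (>1, arbitrage).

1.0409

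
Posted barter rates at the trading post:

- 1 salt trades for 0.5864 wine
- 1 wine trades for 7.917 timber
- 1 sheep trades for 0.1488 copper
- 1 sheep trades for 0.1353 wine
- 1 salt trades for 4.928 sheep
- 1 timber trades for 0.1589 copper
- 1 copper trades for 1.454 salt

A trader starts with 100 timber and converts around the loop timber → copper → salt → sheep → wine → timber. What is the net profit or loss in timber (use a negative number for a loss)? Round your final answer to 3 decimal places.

100 timber × 0.1589 = 15.89 copper
15.89 copper × 1.454 = 23.10406 salt
23.10406 salt × 4.928 = 113.85680768 sheep
113.85680768 sheep × 0.1353 = 15.404826079104 wine
15.404826079104 wine × 7.917 = 121.960008068266368 timber
Net change: 121.960008068266368 − 100 = 21.960008068266368 timber

21.960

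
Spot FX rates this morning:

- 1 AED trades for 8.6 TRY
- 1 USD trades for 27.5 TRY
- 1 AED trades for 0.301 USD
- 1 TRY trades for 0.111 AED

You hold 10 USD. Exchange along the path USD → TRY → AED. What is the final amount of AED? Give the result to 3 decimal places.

30.525

10 USD × 27.5 = 275 TRY
275 TRY × 0.111 = 30.525 AED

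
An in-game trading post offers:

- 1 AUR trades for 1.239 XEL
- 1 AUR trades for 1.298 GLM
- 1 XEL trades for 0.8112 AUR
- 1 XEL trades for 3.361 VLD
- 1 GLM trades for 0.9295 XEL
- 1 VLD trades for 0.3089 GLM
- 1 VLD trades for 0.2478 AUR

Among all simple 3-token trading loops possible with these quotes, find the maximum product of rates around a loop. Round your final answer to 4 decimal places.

1.0319

XEL→VLD→AUR→XEL: 3.361 × 0.2478 × 1.239 = 1.03191
GLM→XEL→AUR→GLM: 0.9295 × 0.8112 × 1.298 = 0.97871
GLM→XEL→VLD→GLM: 0.9295 × 3.361 × 0.3089 = 0.96502
Maximum is XEL→VLD→AUR→XEL at 1.0319; arbitrage exists.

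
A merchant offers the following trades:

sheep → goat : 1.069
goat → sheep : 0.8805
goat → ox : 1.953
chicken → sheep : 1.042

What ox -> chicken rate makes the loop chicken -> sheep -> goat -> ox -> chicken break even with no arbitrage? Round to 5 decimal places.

Known legs of the cycle: 1.042 × 1.069 × 1.953 = 2.175442794
For no arbitrage the full-cycle product must be 1, so the missing rate is 1 / 2.175442794 ≈ 0.4596765.

0.45968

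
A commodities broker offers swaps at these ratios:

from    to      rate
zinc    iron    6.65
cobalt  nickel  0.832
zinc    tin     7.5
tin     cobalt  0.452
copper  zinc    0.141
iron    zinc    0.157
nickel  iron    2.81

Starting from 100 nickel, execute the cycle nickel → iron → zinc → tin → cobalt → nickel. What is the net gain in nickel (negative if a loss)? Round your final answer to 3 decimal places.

24.431

100 nickel × 2.81 = 281 iron
281 iron × 0.157 = 44.117 zinc
44.117 zinc × 7.5 = 330.8775 tin
330.8775 tin × 0.452 = 149.55663 cobalt
149.55663 cobalt × 0.832 = 124.43111616 nickel
Net change: 124.43111616 − 100 = 24.43111616 nickel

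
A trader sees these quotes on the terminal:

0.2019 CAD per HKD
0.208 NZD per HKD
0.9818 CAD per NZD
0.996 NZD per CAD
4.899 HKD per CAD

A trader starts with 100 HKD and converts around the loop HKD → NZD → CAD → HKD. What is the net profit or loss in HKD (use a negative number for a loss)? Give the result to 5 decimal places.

0.04463

100 HKD × 0.208 = 20.8 NZD
20.8 NZD × 0.9818 = 20.42144 CAD
20.42144 CAD × 4.899 = 100.04463456 HKD
Net change: 100.04463456 − 100 = 0.04463456 HKD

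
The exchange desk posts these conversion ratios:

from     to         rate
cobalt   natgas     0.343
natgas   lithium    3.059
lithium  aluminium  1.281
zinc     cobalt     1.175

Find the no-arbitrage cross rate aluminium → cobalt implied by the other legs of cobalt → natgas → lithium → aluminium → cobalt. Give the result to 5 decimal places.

Known legs of the cycle: 0.343 × 3.059 × 1.281 = 1.344072597
For no arbitrage the full-cycle product must be 1, so the missing rate is 1 / 1.344072597 ≈ 0.7440074.

0.74401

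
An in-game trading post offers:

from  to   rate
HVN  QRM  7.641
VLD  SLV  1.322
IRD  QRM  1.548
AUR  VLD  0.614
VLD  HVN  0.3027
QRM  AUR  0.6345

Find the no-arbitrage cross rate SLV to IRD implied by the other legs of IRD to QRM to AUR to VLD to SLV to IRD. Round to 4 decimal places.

Known legs of the cycle: 1.548 × 0.6345 × 0.614 × 1.322 = 0.797264467848
For no arbitrage the full-cycle product must be 1, so the missing rate is 1 / 0.797264467848 ≈ 1.254289.

1.2543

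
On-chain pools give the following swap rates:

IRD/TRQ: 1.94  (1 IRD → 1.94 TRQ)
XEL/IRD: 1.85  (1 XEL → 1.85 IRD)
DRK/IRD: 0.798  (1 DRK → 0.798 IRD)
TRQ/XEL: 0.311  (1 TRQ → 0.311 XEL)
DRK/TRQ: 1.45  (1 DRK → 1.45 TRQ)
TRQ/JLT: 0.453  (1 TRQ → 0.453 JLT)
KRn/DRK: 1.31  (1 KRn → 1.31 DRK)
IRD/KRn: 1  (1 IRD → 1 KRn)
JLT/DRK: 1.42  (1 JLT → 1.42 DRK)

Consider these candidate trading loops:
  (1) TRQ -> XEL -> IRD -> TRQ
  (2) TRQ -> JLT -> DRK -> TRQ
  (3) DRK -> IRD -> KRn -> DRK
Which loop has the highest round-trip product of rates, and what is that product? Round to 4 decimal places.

1.1162

(1) 0.311 × 1.85 × 1.94 = 1.11618
(2) 0.453 × 1.42 × 1.45 = 0.93273
(3) 0.798 × 1 × 1.31 = 1.04538
Highest is cycle (1) at 1.1162 (>1, arbitrage).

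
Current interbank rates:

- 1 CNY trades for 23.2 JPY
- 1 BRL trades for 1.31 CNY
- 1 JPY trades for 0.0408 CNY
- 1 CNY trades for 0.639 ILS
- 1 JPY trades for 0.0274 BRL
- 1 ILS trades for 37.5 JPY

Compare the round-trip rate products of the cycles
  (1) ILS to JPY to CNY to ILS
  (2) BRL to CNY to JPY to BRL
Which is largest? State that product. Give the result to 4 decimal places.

0.9777

(1) 37.5 × 0.0408 × 0.639 = 0.97767
(2) 1.31 × 23.2 × 0.0274 = 0.83274
Highest is cycle (1) at 0.9777 (≤1, no arbitrage).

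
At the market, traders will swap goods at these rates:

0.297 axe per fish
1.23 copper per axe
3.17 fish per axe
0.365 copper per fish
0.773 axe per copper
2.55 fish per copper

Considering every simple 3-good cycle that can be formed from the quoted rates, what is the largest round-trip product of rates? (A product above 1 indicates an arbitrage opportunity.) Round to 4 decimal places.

0.9315

fish→axe→copper→fish: 0.297 × 1.23 × 2.55 = 0.93154
fish→copper→axe→fish: 0.365 × 0.773 × 3.17 = 0.89440
Maximum is fish→axe→copper→fish at 0.9315; no arbitrage — every cycle loses value.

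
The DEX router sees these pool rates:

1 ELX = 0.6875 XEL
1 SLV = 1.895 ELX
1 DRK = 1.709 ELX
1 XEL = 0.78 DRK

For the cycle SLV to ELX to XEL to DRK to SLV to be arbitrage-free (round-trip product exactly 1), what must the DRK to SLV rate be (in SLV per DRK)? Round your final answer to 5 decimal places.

0.98406

Known legs of the cycle: 1.895 × 0.6875 × 0.78 = 1.01619375
For no arbitrage the full-cycle product must be 1, so the missing rate is 1 / 1.01619375 ≈ 0.9840643.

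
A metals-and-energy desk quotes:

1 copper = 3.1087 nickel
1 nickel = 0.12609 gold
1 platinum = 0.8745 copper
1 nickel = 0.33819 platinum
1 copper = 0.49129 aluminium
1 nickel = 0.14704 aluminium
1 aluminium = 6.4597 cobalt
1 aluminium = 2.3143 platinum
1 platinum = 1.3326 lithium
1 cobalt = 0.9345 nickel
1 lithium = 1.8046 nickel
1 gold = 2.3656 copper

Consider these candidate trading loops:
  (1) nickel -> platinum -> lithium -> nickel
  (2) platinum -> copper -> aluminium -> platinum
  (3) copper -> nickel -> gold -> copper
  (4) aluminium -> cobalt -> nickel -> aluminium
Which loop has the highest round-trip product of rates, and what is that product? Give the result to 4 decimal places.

0.9943

(1) 0.33819 × 1.3326 × 1.8046 = 0.81328
(2) 0.8745 × 0.49129 × 2.3143 = 0.99430
(3) 3.1087 × 0.12609 × 2.3656 = 0.92726
(4) 6.4597 × 0.9345 × 0.14704 = 0.88762
Highest is cycle (2) at 0.9943 (≤1, no arbitrage).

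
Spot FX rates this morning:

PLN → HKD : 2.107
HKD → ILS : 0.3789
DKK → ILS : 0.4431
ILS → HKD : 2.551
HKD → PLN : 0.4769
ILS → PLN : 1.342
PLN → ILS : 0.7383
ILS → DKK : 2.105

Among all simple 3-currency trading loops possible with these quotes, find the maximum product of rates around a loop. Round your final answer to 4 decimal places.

HKD→ILS→PLN→HKD: 0.3789 × 1.342 × 2.107 = 1.07138
HKD→PLN→ILS→HKD: 0.4769 × 0.7383 × 2.551 = 0.89820
Maximum is HKD→ILS→PLN→HKD at 1.0714; arbitrage exists.

1.0714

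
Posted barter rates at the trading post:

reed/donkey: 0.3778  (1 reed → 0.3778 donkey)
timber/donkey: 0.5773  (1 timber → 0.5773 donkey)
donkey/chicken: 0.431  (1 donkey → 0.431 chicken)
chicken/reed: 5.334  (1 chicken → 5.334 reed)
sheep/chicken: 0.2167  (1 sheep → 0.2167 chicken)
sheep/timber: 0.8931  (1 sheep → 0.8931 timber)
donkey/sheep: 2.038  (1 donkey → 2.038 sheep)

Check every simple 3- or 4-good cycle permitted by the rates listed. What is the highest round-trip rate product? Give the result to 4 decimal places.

1.0508

timber→donkey→sheep→timber: 0.5773 × 2.038 × 0.8931 = 1.05077
chicken→reed→donkey→sheep→chicken: 5.334 × 0.3778 × 2.038 × 0.2167 = 0.88998
chicken→reed→donkey→chicken: 5.334 × 0.3778 × 0.431 = 0.86854
Maximum is timber→donkey→sheep→timber at 1.0508; arbitrage exists.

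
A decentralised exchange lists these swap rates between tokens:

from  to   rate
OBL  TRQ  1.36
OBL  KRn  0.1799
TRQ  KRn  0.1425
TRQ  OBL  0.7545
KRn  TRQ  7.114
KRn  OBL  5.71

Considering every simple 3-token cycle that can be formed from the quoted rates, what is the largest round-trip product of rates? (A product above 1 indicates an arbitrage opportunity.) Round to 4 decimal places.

1.1066

OBL→TRQ→KRn→OBL: 1.36 × 0.1425 × 5.71 = 1.10660
OBL→KRn→TRQ→OBL: 0.1799 × 7.114 × 0.7545 = 0.96562
Maximum is OBL→TRQ→KRn→OBL at 1.1066; arbitrage exists.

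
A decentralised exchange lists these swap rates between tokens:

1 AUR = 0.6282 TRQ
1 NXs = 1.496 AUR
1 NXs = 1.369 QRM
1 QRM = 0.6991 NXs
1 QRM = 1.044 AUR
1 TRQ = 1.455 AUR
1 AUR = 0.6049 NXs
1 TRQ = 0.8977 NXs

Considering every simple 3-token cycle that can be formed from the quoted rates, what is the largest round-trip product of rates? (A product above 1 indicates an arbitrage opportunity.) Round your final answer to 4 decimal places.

0.8645

NXs→QRM→AUR→NXs: 1.369 × 1.044 × 0.6049 = 0.86454
NXs→AUR→TRQ→NXs: 1.496 × 0.6282 × 0.8977 = 0.84365
Maximum is NXs→QRM→AUR→NXs at 0.8645; no arbitrage — every cycle loses value.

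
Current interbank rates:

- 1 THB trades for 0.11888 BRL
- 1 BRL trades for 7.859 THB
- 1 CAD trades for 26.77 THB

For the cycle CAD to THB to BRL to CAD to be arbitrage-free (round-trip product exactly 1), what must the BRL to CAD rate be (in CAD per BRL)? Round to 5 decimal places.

0.31423

Known legs of the cycle: 26.77 × 0.11888 = 3.1824176
For no arbitrage the full-cycle product must be 1, so the missing rate is 1 / 3.1824176 ≈ 0.3142265.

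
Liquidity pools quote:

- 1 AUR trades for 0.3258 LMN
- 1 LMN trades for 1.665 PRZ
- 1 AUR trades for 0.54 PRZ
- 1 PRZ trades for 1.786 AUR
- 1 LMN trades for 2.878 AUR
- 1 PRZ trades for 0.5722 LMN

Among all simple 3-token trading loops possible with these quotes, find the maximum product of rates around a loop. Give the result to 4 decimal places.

0.9688

LMN→PRZ→AUR→LMN: 1.665 × 1.786 × 0.3258 = 0.96883
LMN→AUR→PRZ→LMN: 2.878 × 0.54 × 0.5722 = 0.88927
Maximum is LMN→PRZ→AUR→LMN at 0.9688; no arbitrage — every cycle loses value.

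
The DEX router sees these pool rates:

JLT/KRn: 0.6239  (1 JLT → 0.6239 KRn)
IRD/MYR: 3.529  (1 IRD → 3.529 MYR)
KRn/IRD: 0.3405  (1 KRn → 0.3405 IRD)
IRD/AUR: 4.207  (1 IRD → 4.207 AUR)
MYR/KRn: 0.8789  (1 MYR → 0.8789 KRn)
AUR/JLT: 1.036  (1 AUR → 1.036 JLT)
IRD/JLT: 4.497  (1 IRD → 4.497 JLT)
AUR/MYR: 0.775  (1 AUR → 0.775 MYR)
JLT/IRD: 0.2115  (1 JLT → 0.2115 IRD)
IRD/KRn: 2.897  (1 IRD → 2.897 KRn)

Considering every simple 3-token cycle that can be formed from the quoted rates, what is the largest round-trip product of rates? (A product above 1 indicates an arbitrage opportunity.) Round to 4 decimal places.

1.0561

IRD→MYR→KRn→IRD: 3.529 × 0.8789 × 0.3405 = 1.05611
IRD→JLT→KRn→IRD: 4.497 × 0.6239 × 0.3405 = 0.95533
AUR→JLT→IRD→AUR: 1.036 × 0.2115 × 4.207 = 0.92181
Maximum is IRD→MYR→KRn→IRD at 1.0561; arbitrage exists.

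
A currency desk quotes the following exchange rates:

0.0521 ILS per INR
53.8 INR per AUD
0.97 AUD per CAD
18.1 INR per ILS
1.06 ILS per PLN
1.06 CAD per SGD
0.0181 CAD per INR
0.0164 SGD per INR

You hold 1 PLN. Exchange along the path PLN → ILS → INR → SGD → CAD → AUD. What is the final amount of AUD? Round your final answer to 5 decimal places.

0.32352

1 PLN × 1.06 = 1.06 ILS
1.06 ILS × 18.1 = 19.186 INR
19.186 INR × 0.0164 = 0.3146504 SGD
0.3146504 SGD × 1.06 = 0.333529424 CAD
0.333529424 CAD × 0.97 = 0.32352354128 AUD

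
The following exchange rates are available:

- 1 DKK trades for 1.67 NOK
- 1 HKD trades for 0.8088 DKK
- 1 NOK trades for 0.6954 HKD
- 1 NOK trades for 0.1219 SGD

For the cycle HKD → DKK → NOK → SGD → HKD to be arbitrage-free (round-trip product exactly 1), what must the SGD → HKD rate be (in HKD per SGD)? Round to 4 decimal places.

Known legs of the cycle: 0.8088 × 1.67 × 0.1219 = 0.1646498424
For no arbitrage the full-cycle product must be 1, so the missing rate is 1 / 0.1646498424 ≈ 6.073495.

6.0735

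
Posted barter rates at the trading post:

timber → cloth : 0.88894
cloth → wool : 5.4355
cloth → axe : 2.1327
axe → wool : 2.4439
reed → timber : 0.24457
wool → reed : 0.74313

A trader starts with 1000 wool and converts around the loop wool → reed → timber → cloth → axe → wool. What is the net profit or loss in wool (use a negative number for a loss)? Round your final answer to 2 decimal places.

1000 wool × 0.74313 = 743.13 reed
743.13 reed × 0.24457 = 181.7473041 timber
181.7473041 timber × 0.88894 = 161.562448506654 cloth
161.562448506654 cloth × 2.1327 = 344.5642339301409858 axe
344.5642339301409858 axe × 2.4439 = 842.08053130187155519662 wool
Net change: 842.08053130187155519662 − 1000 = -157.91946869812844480338 wool

-157.92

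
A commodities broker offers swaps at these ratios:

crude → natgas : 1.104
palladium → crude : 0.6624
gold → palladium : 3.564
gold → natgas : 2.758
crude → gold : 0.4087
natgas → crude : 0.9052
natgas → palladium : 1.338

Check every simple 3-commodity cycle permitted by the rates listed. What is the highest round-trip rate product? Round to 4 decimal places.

gold→natgas→crude→gold: 2.758 × 0.9052 × 0.4087 = 1.02034
palladium→crude→natgas→palladium: 0.6624 × 1.104 × 1.338 = 0.97847
gold→palladium→crude→gold: 3.564 × 0.6624 × 0.4087 = 0.96486
Maximum is gold→natgas→crude→gold at 1.0203; arbitrage exists.

1.0203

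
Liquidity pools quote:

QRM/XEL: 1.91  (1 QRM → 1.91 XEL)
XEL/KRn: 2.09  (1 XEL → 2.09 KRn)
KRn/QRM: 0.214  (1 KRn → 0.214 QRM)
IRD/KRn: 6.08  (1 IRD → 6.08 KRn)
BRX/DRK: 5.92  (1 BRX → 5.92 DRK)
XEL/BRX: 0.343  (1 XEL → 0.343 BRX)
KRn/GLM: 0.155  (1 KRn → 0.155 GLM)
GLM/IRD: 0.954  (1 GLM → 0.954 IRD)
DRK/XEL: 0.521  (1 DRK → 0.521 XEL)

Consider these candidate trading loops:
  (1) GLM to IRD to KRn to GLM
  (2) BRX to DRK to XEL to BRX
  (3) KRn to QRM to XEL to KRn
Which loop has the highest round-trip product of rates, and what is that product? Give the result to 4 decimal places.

(1) 0.954 × 6.08 × 0.155 = 0.89905
(2) 5.92 × 0.521 × 0.343 = 1.05792
(3) 0.214 × 1.91 × 2.09 = 0.85427
Highest is cycle (2) at 1.0579 (>1, arbitrage).

1.0579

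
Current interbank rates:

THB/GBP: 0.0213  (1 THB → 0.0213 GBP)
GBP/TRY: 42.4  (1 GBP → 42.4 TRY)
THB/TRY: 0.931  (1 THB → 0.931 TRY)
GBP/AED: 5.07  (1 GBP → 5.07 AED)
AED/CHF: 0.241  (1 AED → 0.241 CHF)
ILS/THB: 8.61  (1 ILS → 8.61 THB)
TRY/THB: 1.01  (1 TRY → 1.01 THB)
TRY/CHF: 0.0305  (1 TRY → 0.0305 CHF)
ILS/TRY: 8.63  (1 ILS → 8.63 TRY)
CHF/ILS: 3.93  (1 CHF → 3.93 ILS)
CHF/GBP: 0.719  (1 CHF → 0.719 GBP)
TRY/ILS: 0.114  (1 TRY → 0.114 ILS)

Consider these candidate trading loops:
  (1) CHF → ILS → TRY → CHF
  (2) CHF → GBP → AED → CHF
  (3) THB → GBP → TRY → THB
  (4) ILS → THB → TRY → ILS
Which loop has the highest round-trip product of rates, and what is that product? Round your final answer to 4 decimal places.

(1) 3.93 × 8.63 × 0.0305 = 1.03443
(2) 0.719 × 5.07 × 0.241 = 0.87852
(3) 0.0213 × 42.4 × 1.01 = 0.91215
(4) 8.61 × 0.931 × 0.114 = 0.91381
Highest is cycle (1) at 1.0344 (>1, arbitrage).

1.0344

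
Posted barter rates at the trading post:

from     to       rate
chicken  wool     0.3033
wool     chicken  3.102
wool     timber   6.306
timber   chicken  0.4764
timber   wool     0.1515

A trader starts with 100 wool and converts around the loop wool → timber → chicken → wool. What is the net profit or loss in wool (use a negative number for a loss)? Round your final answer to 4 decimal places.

-8.8833

100 wool × 6.306 = 630.6 timber
630.6 timber × 0.4764 = 300.41784 chicken
300.41784 chicken × 0.3033 = 91.116730872 wool
Net change: 91.116730872 − 100 = -8.883269128 wool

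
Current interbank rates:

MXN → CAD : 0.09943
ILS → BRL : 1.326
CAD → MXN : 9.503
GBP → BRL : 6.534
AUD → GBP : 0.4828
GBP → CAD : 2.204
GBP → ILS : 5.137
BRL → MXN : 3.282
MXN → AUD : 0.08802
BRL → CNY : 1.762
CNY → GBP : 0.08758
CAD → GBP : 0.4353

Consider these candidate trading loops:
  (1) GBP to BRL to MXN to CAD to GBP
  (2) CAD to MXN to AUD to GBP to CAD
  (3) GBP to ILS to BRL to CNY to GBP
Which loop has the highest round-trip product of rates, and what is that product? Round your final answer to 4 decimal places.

1.0511

(1) 6.534 × 3.282 × 0.09943 × 0.4353 = 0.92816
(2) 9.503 × 0.08802 × 0.4828 × 2.204 = 0.89006
(3) 5.137 × 1.326 × 1.762 × 0.08758 = 1.05115
Highest is cycle (3) at 1.0511 (>1, arbitrage).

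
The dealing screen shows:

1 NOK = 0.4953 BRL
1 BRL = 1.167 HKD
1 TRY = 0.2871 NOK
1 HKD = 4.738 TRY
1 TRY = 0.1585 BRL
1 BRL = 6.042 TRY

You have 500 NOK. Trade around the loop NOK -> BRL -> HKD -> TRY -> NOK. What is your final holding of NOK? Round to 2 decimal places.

500 NOK × 0.4953 = 247.65 BRL
247.65 BRL × 1.167 = 289.00755 HKD
289.00755 HKD × 4.738 = 1369.3177719 TRY
1369.3177719 TRY × 0.2871 = 393.13113231249 NOK

393.13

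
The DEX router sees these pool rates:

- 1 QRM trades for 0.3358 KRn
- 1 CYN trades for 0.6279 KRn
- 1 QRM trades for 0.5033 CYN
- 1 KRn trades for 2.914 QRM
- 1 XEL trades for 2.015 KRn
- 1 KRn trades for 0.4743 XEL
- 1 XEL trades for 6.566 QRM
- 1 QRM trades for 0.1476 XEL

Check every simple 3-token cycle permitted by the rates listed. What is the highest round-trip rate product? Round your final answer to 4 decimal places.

1.0458

QRM→KRn→XEL→QRM: 0.3358 × 0.4743 × 6.566 = 1.04577
QRM→CYN→KRn→QRM: 0.5033 × 0.6279 × 2.914 = 0.92089
QRM→XEL→KRn→QRM: 0.1476 × 2.015 × 2.914 = 0.86666
Maximum is QRM→KRn→XEL→QRM at 1.0458; arbitrage exists.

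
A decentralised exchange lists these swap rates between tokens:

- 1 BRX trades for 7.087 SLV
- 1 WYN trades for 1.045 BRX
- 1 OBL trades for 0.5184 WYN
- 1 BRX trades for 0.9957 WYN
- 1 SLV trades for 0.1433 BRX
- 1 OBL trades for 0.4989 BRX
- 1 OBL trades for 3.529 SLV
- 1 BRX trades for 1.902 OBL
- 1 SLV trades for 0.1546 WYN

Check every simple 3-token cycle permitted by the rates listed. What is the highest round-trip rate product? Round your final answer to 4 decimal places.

SLV→WYN→BRX→SLV: 0.1546 × 1.045 × 7.087 = 1.14495
OBL→WYN→BRX→OBL: 0.5184 × 1.045 × 1.902 = 1.03037
SLV→BRX→OBL→SLV: 0.1433 × 1.902 × 3.529 = 0.96185
Maximum is SLV→WYN→BRX→SLV at 1.1450; arbitrage exists.

1.1450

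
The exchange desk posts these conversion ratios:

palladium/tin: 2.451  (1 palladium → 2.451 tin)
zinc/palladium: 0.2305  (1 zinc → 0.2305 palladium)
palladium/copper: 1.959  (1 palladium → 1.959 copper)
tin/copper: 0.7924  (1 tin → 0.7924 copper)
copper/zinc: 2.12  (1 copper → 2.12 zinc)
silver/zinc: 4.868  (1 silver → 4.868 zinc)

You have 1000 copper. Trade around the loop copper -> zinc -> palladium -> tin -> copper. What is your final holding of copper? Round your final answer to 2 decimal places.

1000 copper × 2.12 = 2120 zinc
2120 zinc × 0.2305 = 488.66 palladium
488.66 palladium × 2.451 = 1197.70566 tin
1197.70566 tin × 0.7924 = 949.061964984 copper

949.06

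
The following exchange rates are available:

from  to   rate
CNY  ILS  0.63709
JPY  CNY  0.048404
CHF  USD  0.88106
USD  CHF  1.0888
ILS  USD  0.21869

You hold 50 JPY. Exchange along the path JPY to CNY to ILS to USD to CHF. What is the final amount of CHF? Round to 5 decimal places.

0.36714

50 JPY × 0.048404 = 2.4202 CNY
2.4202 CNY × 0.63709 = 1.541885218 ILS
1.541885218 ILS × 0.21869 = 0.33719487832442 USD
0.33719487832442 USD × 1.0888 = 0.367137783519628496 CHF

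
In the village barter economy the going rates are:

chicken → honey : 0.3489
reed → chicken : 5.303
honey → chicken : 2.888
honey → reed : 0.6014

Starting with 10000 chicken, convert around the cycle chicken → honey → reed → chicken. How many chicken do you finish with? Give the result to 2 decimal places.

10000 chicken × 0.3489 = 3489 honey
3489 honey × 0.6014 = 2098.2846 reed
2098.2846 reed × 5.303 = 11127.2032338 chicken

11127.20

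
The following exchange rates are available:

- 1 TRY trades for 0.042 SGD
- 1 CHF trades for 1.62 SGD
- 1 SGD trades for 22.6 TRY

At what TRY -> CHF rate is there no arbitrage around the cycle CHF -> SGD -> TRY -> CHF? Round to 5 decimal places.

0.02731

Known legs of the cycle: 1.62 × 22.6 = 36.612
For no arbitrage the full-cycle product must be 1, so the missing rate is 1 / 36.612 ≈ 0.0273134.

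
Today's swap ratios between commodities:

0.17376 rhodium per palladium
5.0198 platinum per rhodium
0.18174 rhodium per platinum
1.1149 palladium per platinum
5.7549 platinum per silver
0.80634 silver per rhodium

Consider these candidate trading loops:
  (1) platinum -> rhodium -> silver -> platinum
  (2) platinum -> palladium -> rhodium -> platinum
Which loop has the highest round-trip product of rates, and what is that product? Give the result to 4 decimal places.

0.9725

(1) 0.18174 × 0.80634 × 5.7549 = 0.84335
(2) 1.1149 × 0.17376 × 5.0198 = 0.97246
Highest is cycle (2) at 0.9725 (≤1, no arbitrage).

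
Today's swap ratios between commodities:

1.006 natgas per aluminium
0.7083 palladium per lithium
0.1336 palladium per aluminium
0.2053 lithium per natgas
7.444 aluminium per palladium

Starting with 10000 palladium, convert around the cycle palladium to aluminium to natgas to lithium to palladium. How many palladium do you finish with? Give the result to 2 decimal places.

10889.57

10000 palladium × 7.444 = 74440 aluminium
74440 aluminium × 1.006 = 74886.64 natgas
74886.64 natgas × 0.2053 = 15374.227192 lithium
15374.227192 lithium × 0.7083 = 10889.5651200936 palladium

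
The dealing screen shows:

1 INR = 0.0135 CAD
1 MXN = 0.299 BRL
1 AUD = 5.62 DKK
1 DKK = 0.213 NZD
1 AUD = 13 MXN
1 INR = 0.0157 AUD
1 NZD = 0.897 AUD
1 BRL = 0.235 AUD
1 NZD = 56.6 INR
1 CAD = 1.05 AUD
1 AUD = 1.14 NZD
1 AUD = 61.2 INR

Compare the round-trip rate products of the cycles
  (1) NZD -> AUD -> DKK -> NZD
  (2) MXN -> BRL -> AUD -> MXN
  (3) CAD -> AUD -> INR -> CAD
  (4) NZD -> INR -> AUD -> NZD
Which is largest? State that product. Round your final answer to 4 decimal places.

1.0738

(1) 0.897 × 5.62 × 0.213 = 1.07376
(2) 0.299 × 0.235 × 13 = 0.91345
(3) 1.05 × 61.2 × 0.0135 = 0.86751
(4) 56.6 × 0.0157 × 1.14 = 1.01303
Highest is cycle (1) at 1.0738 (>1, arbitrage).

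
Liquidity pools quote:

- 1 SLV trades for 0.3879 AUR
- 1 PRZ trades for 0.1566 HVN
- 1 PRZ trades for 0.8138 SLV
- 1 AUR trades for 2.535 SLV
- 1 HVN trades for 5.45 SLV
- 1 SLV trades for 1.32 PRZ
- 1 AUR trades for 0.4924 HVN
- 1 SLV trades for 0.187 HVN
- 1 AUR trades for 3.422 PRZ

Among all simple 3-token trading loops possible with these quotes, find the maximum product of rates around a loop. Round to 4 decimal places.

1.1266

HVN→SLV→PRZ→HVN: 5.45 × 1.32 × 0.1566 = 1.12658
AUR→PRZ→SLV→AUR: 3.422 × 0.8138 × 0.3879 = 1.08023
AUR→HVN→SLV→AUR: 0.4924 × 5.45 × 0.3879 = 1.04096
Maximum is HVN→SLV→PRZ→HVN at 1.1266; arbitrage exists.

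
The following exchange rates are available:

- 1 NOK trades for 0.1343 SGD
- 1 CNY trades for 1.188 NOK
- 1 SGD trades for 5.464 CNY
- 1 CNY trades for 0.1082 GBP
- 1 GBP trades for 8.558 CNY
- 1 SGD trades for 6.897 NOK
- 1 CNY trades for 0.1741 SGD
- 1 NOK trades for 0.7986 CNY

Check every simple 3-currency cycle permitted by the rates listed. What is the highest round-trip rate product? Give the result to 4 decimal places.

NOK→CNY→SGD→NOK: 0.7986 × 0.1741 × 6.897 = 0.95893
NOK→SGD→CNY→NOK: 0.1343 × 5.464 × 1.188 = 0.87177
Maximum is NOK→CNY→SGD→NOK at 0.9589; no arbitrage — every cycle loses value.

0.9589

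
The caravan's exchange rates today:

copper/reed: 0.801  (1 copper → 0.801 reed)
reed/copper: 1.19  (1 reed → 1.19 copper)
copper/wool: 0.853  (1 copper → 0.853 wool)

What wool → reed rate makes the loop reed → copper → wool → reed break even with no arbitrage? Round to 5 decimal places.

Known legs of the cycle: 1.19 × 0.853 = 1.01507
For no arbitrage the full-cycle product must be 1, so the missing rate is 1 / 1.01507 ≈ 0.9851537.

0.98515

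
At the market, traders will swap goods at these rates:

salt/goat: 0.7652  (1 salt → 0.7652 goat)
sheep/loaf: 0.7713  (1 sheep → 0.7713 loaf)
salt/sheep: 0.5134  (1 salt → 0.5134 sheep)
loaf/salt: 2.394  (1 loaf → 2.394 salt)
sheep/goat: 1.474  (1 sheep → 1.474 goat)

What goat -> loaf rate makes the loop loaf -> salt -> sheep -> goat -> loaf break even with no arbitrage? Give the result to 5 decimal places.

0.55198

Known legs of the cycle: 2.394 × 0.5134 × 1.474 = 1.8116633304
For no arbitrage the full-cycle product must be 1, so the missing rate is 1 / 1.8116633304 ≈ 0.5519789.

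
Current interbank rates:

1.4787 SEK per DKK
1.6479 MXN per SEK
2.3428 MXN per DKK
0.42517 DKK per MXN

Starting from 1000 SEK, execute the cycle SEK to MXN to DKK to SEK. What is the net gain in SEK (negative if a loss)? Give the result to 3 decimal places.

1000 SEK × 1.6479 = 1647.9 MXN
1647.9 MXN × 0.42517 = 700.637643 DKK
700.637643 DKK × 1.4787 = 1036.0328827041 SEK
Net change: 1036.0328827041 − 1000 = 36.0328827041 SEK

36.033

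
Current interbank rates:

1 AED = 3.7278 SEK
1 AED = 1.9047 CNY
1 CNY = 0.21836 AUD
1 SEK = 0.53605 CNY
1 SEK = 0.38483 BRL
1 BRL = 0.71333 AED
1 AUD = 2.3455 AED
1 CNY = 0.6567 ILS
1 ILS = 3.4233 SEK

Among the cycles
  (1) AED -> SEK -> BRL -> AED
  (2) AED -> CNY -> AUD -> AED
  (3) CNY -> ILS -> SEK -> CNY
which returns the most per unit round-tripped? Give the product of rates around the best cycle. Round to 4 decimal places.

(1) 3.7278 × 0.38483 × 0.71333 = 1.02332
(2) 1.9047 × 0.21836 × 2.3455 = 0.97552
(3) 0.6567 × 3.4233 × 0.53605 = 1.20508
Highest is cycle (3) at 1.2051 (>1, arbitrage).

1.2051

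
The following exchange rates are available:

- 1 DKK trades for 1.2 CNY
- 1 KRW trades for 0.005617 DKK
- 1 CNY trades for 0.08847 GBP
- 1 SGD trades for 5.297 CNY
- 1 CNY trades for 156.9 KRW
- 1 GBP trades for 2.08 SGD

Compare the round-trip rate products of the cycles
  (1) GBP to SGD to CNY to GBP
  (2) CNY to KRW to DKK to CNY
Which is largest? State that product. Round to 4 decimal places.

1.0576

(1) 2.08 × 5.297 × 0.08847 = 0.97474
(2) 156.9 × 0.005617 × 1.2 = 1.05757
Highest is cycle (2) at 1.0576 (>1, arbitrage).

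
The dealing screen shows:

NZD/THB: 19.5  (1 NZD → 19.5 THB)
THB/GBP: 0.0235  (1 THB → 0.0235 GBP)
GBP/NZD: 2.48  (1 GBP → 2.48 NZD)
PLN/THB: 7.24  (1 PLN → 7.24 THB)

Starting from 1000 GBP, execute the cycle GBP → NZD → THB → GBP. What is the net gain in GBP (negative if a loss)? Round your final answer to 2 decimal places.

136.46

1000 GBP × 2.48 = 2480 NZD
2480 NZD × 19.5 = 48360 THB
48360 THB × 0.0235 = 1136.46 GBP
Net change: 1136.46 − 1000 = 136.46 GBP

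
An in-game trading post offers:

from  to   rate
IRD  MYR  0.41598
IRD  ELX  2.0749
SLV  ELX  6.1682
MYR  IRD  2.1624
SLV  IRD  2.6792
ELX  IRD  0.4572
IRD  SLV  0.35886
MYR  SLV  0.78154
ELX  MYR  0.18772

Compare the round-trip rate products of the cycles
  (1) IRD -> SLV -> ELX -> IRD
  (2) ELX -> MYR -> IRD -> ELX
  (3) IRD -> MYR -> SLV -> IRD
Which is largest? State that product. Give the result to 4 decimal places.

(1) 0.35886 × 6.1682 × 0.4572 = 1.01202
(2) 0.18772 × 2.1624 × 2.0749 = 0.84226
(3) 0.41598 × 0.78154 × 2.6792 = 0.87102
Highest is cycle (1) at 1.0120 (>1, arbitrage).

1.0120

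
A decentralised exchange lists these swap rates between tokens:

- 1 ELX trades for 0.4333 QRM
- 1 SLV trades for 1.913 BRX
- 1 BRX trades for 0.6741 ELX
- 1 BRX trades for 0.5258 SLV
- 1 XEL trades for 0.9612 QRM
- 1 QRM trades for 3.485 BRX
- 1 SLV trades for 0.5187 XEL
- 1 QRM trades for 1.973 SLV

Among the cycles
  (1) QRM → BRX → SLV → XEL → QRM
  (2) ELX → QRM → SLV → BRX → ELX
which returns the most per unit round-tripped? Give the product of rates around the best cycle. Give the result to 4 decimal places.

(1) 3.485 × 0.5258 × 0.5187 × 0.9612 = 0.91359
(2) 0.4333 × 1.973 × 1.913 × 0.6741 = 1.10244
Highest is cycle (2) at 1.1024 (>1, arbitrage).

1.1024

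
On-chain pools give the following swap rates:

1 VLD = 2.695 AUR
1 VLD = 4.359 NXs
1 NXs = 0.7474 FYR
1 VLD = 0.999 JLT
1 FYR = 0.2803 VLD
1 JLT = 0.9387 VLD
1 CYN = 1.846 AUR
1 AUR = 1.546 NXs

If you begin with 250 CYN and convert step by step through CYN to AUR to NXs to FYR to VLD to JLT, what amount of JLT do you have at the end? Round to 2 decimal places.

250 CYN × 1.846 = 461.5 AUR
461.5 AUR × 1.546 = 713.479 NXs
713.479 NXs × 0.7474 = 533.2542046 FYR
533.2542046 FYR × 0.2803 = 149.47115354938 VLD
149.47115354938 VLD × 0.999 = 149.32168239583062 JLT

149.32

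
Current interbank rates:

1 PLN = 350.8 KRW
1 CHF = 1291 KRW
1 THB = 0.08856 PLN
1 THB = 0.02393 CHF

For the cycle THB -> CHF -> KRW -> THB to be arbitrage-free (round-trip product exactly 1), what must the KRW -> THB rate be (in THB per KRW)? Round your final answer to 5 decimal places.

Known legs of the cycle: 0.02393 × 1291 = 30.89363
For no arbitrage the full-cycle product must be 1, so the missing rate is 1 / 30.89363 ≈ 0.0323691.

0.03237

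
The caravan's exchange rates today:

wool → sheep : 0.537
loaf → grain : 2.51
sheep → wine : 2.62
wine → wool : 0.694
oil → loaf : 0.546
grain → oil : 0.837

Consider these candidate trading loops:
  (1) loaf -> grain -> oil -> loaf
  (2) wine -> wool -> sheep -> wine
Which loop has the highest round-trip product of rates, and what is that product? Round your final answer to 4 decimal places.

(1) 2.51 × 0.837 × 0.546 = 1.14708
(2) 0.694 × 0.537 × 2.62 = 0.97642
Highest is cycle (1) at 1.1471 (>1, arbitrage).

1.1471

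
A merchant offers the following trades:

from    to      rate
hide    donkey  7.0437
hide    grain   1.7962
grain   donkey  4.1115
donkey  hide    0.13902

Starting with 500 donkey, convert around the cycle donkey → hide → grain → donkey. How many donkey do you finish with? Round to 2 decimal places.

513.34

500 donkey × 0.13902 = 69.51 hide
69.51 hide × 1.7962 = 124.853862 grain
124.853862 grain × 4.1115 = 513.336653613 donkey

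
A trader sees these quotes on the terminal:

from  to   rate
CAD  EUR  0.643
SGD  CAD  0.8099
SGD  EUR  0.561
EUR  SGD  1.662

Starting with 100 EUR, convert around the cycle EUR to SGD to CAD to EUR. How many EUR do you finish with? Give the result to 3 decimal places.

86.551

100 EUR × 1.662 = 166.2 SGD
166.2 SGD × 0.8099 = 134.60538 CAD
134.60538 CAD × 0.643 = 86.55125934 EUR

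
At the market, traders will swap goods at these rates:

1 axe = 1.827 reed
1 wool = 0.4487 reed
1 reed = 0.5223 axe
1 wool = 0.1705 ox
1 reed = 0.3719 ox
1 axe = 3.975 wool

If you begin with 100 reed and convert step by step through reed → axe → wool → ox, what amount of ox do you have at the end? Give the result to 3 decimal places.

35.398

100 reed × 0.5223 = 52.23 axe
52.23 axe × 3.975 = 207.61425 wool
207.61425 wool × 0.1705 = 35.398229625 ox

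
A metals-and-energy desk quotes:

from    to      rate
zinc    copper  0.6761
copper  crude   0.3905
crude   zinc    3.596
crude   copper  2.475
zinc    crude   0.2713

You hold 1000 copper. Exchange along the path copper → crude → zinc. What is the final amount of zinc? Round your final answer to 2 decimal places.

1404.24

1000 copper × 0.3905 = 390.5 crude
390.5 crude × 3.596 = 1404.238 zinc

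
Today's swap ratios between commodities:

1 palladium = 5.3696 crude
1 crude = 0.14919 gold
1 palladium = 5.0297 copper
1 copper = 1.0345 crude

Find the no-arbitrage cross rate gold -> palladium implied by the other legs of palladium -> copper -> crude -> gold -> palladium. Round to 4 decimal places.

Known legs of the cycle: 5.0297 × 1.0345 × 0.14919 = 0.7762690855335
For no arbitrage the full-cycle product must be 1, so the missing rate is 1 / 0.7762690855335 ≈ 1.288213.

1.2882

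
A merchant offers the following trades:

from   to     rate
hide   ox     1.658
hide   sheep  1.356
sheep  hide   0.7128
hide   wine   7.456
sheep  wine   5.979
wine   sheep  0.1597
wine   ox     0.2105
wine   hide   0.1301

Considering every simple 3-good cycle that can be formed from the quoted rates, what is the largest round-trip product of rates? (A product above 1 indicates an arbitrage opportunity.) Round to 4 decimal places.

1.0548

wine→hide→sheep→wine: 0.1301 × 1.356 × 5.979 = 1.05479
wine→sheep→hide→wine: 0.1597 × 0.7128 × 7.456 = 0.84875
Maximum is wine→hide→sheep→wine at 1.0548; arbitrage exists.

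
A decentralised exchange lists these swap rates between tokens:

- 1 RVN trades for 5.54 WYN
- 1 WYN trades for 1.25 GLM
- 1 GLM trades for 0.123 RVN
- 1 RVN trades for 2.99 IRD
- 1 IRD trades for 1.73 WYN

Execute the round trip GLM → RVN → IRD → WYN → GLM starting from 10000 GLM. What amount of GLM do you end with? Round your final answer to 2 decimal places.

7953.03

10000 GLM × 0.123 = 1230 RVN
1230 RVN × 2.99 = 3677.7 IRD
3677.7 IRD × 1.73 = 6362.421 WYN
6362.421 WYN × 1.25 = 7953.02625 GLM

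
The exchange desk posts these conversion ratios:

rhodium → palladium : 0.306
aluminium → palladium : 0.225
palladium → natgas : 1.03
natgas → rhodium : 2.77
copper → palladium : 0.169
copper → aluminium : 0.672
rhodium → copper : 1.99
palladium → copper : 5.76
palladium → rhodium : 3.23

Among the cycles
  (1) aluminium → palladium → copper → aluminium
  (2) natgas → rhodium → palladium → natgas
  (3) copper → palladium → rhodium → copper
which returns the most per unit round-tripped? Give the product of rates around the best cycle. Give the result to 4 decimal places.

1.0863

(1) 0.225 × 5.76 × 0.672 = 0.87091
(2) 2.77 × 0.306 × 1.03 = 0.87305
(3) 0.169 × 3.23 × 1.99 = 1.08628
Highest is cycle (3) at 1.0863 (>1, arbitrage).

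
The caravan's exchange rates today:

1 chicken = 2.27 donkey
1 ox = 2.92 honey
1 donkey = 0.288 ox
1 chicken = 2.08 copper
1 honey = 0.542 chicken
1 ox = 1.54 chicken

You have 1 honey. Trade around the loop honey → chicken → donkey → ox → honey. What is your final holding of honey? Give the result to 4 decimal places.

1 honey × 0.542 = 0.542 chicken
0.542 chicken × 2.27 = 1.23034 donkey
1.23034 donkey × 0.288 = 0.35433792 ox
0.35433792 ox × 2.92 = 1.0346667264 honey

1.0347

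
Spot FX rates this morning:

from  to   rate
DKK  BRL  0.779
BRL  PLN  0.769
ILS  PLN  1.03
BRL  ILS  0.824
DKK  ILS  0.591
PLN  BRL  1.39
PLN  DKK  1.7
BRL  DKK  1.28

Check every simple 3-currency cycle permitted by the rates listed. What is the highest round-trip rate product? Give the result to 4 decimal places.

1.1797

BRL→ILS→PLN→BRL: 0.824 × 1.03 × 1.39 = 1.17972
DKK→ILS→PLN→DKK: 0.591 × 1.03 × 1.7 = 1.03484
DKK→BRL→PLN→DKK: 0.779 × 0.769 × 1.7 = 1.01839
Maximum is BRL→ILS→PLN→BRL at 1.1797; arbitrage exists.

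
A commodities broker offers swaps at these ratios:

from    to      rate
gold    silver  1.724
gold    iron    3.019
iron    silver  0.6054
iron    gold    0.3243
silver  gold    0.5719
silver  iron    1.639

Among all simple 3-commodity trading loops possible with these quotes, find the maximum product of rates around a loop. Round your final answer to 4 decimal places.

gold→iron→silver→gold: 3.019 × 0.6054 × 0.5719 = 1.04526
gold→silver→iron→gold: 1.724 × 1.639 × 0.3243 = 0.91635
Maximum is gold→iron→silver→gold at 1.0453; arbitrage exists.

1.0453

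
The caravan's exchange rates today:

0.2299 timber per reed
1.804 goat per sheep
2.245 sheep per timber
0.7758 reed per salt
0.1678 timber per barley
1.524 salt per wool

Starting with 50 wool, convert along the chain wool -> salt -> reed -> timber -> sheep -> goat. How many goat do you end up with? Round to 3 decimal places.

55.042

50 wool × 1.524 = 76.2 salt
76.2 salt × 0.7758 = 59.11596 reed
59.11596 reed × 0.2299 = 13.590759204 timber
13.590759204 timber × 2.245 = 30.51125441298 sheep
30.51125441298 sheep × 1.804 = 55.04230296101592 goat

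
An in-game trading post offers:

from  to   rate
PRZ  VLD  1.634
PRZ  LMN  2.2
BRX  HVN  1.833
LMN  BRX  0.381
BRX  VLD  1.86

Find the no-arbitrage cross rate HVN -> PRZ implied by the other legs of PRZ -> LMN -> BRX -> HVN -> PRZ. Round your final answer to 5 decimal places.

Known legs of the cycle: 2.2 × 0.381 × 1.833 = 1.5364206
For no arbitrage the full-cycle product must be 1, so the missing rate is 1 / 1.5364206 ≈ 0.6508634.

0.65086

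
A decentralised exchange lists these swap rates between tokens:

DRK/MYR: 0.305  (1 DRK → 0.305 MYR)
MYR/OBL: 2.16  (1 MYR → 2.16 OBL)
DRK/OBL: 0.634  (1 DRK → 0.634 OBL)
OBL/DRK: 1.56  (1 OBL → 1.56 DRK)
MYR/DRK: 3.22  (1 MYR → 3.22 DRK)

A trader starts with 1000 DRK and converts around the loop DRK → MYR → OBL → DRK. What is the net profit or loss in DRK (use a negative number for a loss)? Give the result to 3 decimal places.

27.728

1000 DRK × 0.305 = 305 MYR
305 MYR × 2.16 = 658.8 OBL
658.8 OBL × 1.56 = 1027.728 DRK
Net change: 1027.728 − 1000 = 27.728 DRK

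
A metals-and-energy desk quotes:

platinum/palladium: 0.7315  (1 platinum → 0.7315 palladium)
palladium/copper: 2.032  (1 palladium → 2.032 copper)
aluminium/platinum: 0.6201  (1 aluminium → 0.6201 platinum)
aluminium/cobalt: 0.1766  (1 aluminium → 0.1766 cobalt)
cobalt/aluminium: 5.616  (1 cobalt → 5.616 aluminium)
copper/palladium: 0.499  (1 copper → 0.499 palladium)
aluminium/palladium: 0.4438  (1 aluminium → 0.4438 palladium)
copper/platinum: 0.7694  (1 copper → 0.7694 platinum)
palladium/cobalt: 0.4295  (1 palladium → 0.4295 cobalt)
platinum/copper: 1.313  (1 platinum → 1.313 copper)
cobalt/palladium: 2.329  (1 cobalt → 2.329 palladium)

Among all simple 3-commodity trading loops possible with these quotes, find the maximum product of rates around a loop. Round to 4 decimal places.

platinum→palladium→copper→platinum: 0.7315 × 2.032 × 0.7694 = 1.14364
cobalt→aluminium→palladium→cobalt: 5.616 × 0.4438 × 0.4295 = 1.07048
Maximum is platinum→palladium→copper→platinum at 1.1436; arbitrage exists.

1.1436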